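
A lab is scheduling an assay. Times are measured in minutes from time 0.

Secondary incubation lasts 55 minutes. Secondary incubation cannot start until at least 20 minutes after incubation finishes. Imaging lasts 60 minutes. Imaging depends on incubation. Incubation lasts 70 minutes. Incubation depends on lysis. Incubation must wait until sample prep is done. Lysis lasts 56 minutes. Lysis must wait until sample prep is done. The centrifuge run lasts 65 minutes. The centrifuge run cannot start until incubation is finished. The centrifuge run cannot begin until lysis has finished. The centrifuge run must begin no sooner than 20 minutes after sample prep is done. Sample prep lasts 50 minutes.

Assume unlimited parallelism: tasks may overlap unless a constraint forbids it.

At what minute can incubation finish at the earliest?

Sample prep has no prerequisites, so it starts at minute 0 and finishes at minute 50.
Lysis cannot begin until sample prep (finishes minute 50). It runs from minute 50 to 50 + 56 = minute 106.
Incubation has to wait for lysis (finishes minute 106); sample prep (finishes minute 50). The latest of these is minute 106, so incubation runs minute 106 to 106 + 70 = minute 176.

176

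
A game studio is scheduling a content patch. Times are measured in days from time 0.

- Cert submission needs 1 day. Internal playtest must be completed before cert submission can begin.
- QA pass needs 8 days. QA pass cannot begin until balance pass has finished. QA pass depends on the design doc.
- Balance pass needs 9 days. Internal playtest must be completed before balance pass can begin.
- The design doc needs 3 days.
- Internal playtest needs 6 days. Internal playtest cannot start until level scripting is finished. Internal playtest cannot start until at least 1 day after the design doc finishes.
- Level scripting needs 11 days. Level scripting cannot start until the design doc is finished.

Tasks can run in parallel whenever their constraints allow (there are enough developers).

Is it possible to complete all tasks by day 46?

The design doc has no prerequisites, so it starts at day 0 and finishes at day 3.
Level scripting waits on the design doc (finishes day 3), so it starts at day 3 and finishes at 3 + 11 = day 14.
Internal playtest needs all of level scripting (finishes day 14); the design doc (finishes day 3, plus 1-day gap → day 4). That puts its earliest start at day 14; it finishes at 14 + 6 = day 20.
Cert submission cannot begin until internal playtest (finishes day 20). It runs from day 20 to 20 + 1 = day 21.
Balance pass waits on internal playtest (finishes day 20), so it starts at day 20 and finishes at 20 + 9 = day 29.
QA pass needs all of balance pass (finishes day 29); the design doc (finishes day 3). That puts its earliest start at day 29; it finishes at 29 + 8 = day 37.
Every task is finished by day 37, which is no later than the deadline of 46, so the schedule is feasible.

Yes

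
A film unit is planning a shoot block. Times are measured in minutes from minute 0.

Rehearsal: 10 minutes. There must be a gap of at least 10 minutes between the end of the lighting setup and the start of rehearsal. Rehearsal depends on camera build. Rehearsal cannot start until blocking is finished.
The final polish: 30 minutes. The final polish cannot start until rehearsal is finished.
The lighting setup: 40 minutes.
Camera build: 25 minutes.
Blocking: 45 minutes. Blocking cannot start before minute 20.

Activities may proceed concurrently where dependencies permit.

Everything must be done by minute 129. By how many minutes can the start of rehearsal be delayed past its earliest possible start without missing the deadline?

After its own release at minute 20, blocking can start at minute 20 and finishes at minute 65.
Camera build has no prerequisites, so it starts at minute 0 and finishes at minute 25.
The lighting setup can start immediately at minute 0; it finishes at minute 40.
Rehearsal needs all of the lighting setup (finishes minute 40, plus 10-minute gap → minute 50); camera build (finishes minute 25); blocking (finishes minute 65). That puts its earliest start at minute 65; it finishes at 65 + 10 = minute 75.

Working backward from the deadline:
The final polish has no dependents, so it just needs to finish by minute 129. Starting by 129 − 30 = minute 99 achieves that.
Rehearsal feeds into the final polish (must start by minute 99); so rehearsal must finish by minute 99 and therefore start by minute 89.
So rehearsal can start as early as minute 65 and as late as minute 89, giving 89 − 65 = 24 minutes of slack.

24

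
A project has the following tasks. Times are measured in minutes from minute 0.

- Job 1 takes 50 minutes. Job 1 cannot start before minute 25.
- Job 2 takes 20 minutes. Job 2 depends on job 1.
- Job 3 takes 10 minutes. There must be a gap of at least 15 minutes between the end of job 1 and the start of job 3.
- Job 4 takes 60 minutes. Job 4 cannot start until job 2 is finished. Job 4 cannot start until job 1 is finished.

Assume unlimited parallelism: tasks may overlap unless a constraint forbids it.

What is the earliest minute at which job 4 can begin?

Job 1 waits on its own release at minute 25, so it starts at minute 25 and finishes at 25 + 50 = minute 75.
After job 1 (finishes minute 75), job 2 can start at minute 75 and finishes at minute 95.
Job 4 waits on job 2 (finishes minute 95); job 1 (finishes minute 75). The latest of these is minute 95, which is the earliest job 4 can start.

95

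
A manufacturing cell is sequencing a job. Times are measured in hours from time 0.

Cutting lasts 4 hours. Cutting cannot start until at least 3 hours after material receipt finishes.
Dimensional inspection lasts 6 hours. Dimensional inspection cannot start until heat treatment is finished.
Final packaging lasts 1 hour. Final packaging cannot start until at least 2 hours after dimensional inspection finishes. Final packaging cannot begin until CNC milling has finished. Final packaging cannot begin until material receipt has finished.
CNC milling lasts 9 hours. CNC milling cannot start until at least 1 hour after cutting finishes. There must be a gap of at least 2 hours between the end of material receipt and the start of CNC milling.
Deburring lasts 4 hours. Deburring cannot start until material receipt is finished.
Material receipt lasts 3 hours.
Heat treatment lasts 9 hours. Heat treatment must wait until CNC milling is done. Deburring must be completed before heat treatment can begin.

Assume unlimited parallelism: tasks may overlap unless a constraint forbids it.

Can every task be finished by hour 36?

No

Material receipt can start immediately at hour 0; it finishes at hour 3.
After material receipt (finishes hour 3), deburring can start at hour 3 and finishes at hour 7.
Cutting waits on material receipt (finishes hour 3, plus 3-hour gap → hour 6), so it starts at hour 6 and finishes at 6 + 4 = hour 10.
CNC milling has to wait for cutting (finishes hour 10, plus 1-hour gap → hour 11); material receipt (finishes hour 3, plus 2-hour gap → hour 5). The latest of these is hour 11, so CNC milling runs hour 11 to 11 + 9 = hour 20.
Heat treatment needs all of CNC milling (finishes hour 20); deburring (finishes hour 7). That puts its earliest start at hour 20; it finishes at 20 + 9 = hour 29.
Dimensional inspection cannot begin until heat treatment (finishes hour 29). It runs from hour 29 to 29 + 6 = hour 35.
Final packaging cannot start until dimensional inspection (finishes hour 35, plus 2-hour gap → hour 37); CNC milling (finishes hour 20); material receipt (finishes hour 3). The controlling bound is hour 37, so final packaging finishes at 37 + 1 = hour 38.
The earliest everything can be done is hour 38, which is after the deadline of 36, so it is not possible.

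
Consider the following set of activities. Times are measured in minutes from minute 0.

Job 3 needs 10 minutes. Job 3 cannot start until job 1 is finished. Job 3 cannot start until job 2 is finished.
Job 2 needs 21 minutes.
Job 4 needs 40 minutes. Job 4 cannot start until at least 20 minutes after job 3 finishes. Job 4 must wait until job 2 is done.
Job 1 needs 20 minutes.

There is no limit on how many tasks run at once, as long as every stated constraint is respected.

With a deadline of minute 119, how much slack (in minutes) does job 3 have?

Nothing blocks job 2, so it runs from minute 0 to minute 21.
Nothing blocks job 1, so it runs from minute 0 to minute 20.
Job 3 cannot start until job 1 (finishes minute 20); job 2 (finishes minute 21). The controlling bound is minute 21, so job 3 finishes at 21 + 10 = minute 31.

Working backward from the deadline:
Job 4 must finish by minute 119; it takes 40 minutes, so it must start by 119 − 40 = minute 79.
Job 3 has to be done before job 4 (must start by minute 79, minus 20-minute gap → minute 59). That means finishing by minute 59, i.e. starting by 59 − 10 = minute 49.
So job 3 can start as early as minute 21 and as late as minute 49, giving 49 − 21 = 28 minutes of slack.

28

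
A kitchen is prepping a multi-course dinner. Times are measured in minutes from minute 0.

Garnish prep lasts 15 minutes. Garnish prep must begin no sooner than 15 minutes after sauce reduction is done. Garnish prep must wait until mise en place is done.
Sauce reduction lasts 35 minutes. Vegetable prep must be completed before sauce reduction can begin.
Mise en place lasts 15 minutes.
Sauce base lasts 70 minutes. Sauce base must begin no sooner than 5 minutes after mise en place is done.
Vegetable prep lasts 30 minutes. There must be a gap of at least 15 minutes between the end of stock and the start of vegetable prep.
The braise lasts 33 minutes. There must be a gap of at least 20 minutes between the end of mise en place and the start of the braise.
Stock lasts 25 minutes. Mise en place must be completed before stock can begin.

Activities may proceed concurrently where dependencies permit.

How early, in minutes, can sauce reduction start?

85

Nothing blocks mise en place, so it runs from minute 0 to minute 15.
Stock cannot begin until mise en place (finishes minute 15). It runs from minute 15 to 15 + 25 = minute 40.
After stock (finishes minute 40, plus 15-minute gap → minute 55), vegetable prep can start at minute 55 and finishes at minute 85.
Sauce reduction waits on vegetable prep (finishes minute 85), so the earliest it can start is minute 85.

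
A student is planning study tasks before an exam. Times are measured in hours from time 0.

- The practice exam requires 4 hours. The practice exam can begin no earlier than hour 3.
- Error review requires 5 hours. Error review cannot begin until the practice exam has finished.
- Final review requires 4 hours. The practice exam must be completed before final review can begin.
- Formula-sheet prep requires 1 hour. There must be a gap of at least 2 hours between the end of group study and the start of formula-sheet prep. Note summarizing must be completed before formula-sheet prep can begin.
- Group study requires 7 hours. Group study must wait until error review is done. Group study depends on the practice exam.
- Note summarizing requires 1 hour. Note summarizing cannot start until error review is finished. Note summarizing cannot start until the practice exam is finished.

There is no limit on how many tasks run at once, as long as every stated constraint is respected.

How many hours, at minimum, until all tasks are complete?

22

The practice exam waits on its own release at hour 3, so it starts at hour 3 and finishes at 3 + 4 = hour 7.
Final review waits on the practice exam (finishes hour 7), so it starts at hour 7 and finishes at 7 + 4 = hour 11.
Error review waits on the practice exam (finishes hour 7), so it starts at hour 7 and finishes at 7 + 5 = hour 12.
For note summarizing: error review (finishes hour 12); the practice exam (finishes hour 7). Taking the maximum gives a start of hour 12, and it finishes at 12 + 1 = hour 13.
Group study has to wait for error review (finishes hour 12); the practice exam (finishes hour 7). The latest of these is hour 12, so group study runs hour 12 to 12 + 7 = hour 19.
Formula-sheet prep cannot start until group study (finishes hour 19, plus 2-hour gap → hour 21); note summarizing (finishes hour 13). The controlling bound is hour 21, so formula-sheet prep finishes at 21 + 1 = hour 22.
All tasks are finished once the last one completes. Finish times: The practice exam at 7, Error review at 12, Group study at 19, Note summarizing at 13, Formula-sheet prep at 22, Final review at 11. The latest is hour 22.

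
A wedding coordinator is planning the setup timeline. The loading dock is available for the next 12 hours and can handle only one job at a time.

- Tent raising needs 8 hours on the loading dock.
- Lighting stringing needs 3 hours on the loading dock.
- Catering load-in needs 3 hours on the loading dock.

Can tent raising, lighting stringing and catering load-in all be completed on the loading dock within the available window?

Running back to back, the jobs need 8 + 3 + 3 = 14 hours on the loading dock.
Since 14 > 12, they cannot all fit.

No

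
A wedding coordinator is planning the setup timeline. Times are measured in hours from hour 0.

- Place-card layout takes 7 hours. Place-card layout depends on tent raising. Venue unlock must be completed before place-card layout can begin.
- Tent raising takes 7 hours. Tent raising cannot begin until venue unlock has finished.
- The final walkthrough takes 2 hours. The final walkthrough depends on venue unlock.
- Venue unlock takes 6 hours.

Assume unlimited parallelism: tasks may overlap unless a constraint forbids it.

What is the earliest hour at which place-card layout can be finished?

20

Venue unlock has no prerequisites, so it starts at hour 0 and finishes at hour 6.
Tent raising cannot begin until venue unlock (finishes hour 6). It runs from hour 6 to 6 + 7 = hour 13.
For place-card layout: tent raising (finishes hour 13); venue unlock (finishes hour 6). Taking the maximum gives a start of hour 13, and it finishes at 13 + 7 = hour 20.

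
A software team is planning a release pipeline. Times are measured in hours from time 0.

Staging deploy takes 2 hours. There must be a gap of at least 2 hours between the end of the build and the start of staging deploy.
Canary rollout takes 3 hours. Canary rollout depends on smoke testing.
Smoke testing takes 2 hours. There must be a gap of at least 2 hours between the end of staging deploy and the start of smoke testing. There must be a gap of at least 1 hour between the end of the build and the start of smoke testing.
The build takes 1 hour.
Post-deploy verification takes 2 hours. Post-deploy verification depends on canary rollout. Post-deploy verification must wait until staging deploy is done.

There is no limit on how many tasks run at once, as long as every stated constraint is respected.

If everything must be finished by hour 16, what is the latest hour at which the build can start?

To finish by hour 16, post-deploy verification (duration 2) must start no later than hour 14.
Since post-deploy verification (must start by hour 14) depends on it, canary rollout must finish by hour 14. Backing off its 3-hour duration gives a latest start of hour 11.
Smoke testing must finish before canary rollout (must start by hour 11). With a 2-hour duration, smoke testing must start by 11 − 2 = hour 9.
Staging deploy feeds smoke testing (must start by hour 9, minus 2-hour gap → hour 7); post-deploy verification (must start by hour 14). Taking the minimum, staging deploy must finish by hour 7 and start by 7 − 2 = hour 5.
The build feeds staging deploy (must start by hour 5, minus 2-hour gap → hour 3); smoke testing (must start by hour 9, minus 1-hour gap → hour 8). Taking the minimum, the build must finish by hour 3 and start by 3 − 1 = hour 2.

2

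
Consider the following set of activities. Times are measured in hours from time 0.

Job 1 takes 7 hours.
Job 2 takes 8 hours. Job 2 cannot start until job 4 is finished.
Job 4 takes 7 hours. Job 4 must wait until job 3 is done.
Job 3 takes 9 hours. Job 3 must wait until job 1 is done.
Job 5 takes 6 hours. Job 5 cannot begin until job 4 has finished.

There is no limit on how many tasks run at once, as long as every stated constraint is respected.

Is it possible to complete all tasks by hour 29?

Job 1 has no prerequisites, so it starts at hour 0 and finishes at hour 7.
After job 1 (finishes hour 7), job 3 can start at hour 7 and finishes at hour 16.
Job 4 waits on job 3 (finishes hour 16), so it starts at hour 16 and finishes at 16 + 7 = hour 23.
After job 4 (finishes hour 23), job 5 can start at hour 23 and finishes at hour 29.
After job 4 (finishes hour 23), job 2 can start at hour 23 and finishes at hour 31.
The earliest everything can be done is hour 31, which is after the deadline of 29, so it is not possible.

No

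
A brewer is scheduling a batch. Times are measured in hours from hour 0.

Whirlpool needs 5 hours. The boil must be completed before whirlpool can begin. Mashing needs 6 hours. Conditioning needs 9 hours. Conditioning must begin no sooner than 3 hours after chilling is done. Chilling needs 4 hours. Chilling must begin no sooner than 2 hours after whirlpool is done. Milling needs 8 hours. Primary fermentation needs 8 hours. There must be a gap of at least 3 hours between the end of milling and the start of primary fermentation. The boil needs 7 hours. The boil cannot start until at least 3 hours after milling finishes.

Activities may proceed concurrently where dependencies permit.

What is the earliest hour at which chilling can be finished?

29

Milling has no prerequisites, so it starts at hour 0 and finishes at hour 8.
After milling (finishes hour 8, plus 3-hour gap → hour 11), the boil can start at hour 11 and finishes at hour 18.
After the boil (finishes hour 18), whirlpool can start at hour 18 and finishes at hour 23.
Chilling waits on whirlpool (finishes hour 23, plus 2-hour gap → hour 25), so it starts at hour 25 and finishes at 25 + 4 = hour 29.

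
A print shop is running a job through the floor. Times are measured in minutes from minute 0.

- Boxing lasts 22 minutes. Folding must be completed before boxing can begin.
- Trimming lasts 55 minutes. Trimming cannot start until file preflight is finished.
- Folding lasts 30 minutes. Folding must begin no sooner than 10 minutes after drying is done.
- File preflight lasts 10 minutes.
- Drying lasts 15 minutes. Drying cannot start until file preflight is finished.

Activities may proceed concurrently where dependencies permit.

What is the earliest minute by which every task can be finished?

Nothing blocks file preflight, so it runs from minute 0 to minute 10.
Trimming cannot begin until file preflight (finishes minute 10). It runs from minute 10 to 10 + 55 = minute 65.
After file preflight (finishes minute 10), drying can start at minute 10 and finishes at minute 25.
Folding waits on drying (finishes minute 25, plus 10-minute gap → minute 35), so it starts at minute 35 and finishes at 35 + 30 = minute 65.
Boxing cannot begin until folding (finishes minute 65). It runs from minute 65 to 65 + 22 = minute 87.
All tasks are finished once the last one completes. Finish times: File preflight at 10, Drying at 25, Trimming at 65, Folding at 65, Boxing at 87. The latest is minute 87.

87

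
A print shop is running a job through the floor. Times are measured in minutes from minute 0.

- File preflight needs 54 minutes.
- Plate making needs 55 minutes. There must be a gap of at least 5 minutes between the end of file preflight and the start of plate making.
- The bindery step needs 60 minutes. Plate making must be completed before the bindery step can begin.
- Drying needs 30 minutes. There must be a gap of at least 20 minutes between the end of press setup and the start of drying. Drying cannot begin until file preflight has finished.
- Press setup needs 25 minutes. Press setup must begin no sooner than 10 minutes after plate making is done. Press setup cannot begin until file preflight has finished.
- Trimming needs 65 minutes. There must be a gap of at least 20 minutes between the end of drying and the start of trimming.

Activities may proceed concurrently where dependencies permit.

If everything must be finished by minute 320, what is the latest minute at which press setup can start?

160

Nothing follows trimming; the deadline of minute 320 is its only limit. It must start by 320 − 65 = minute 255.
Drying has to be done before trimming (must start by minute 255, minus 20-minute gap → minute 235). That means finishing by minute 235, i.e. starting by 235 − 30 = minute 205.
Press setup feeds into drying (must start by minute 205, minus 20-minute gap → minute 185); so press setup must finish by minute 185 and therefore start by minute 160.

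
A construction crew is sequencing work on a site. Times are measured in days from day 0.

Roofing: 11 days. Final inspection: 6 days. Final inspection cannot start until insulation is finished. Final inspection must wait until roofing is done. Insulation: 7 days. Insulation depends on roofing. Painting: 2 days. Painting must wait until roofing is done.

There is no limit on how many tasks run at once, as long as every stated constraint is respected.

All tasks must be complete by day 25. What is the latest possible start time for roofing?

Nothing follows final inspection; the deadline of day 25 is its only limit. It must start by 25 − 6 = day 19.
Insulation must finish before final inspection (must start by day 19). With a 7-day duration, insulation must start by 19 − 7 = day 12.
Painting has no dependents, so it just needs to finish by day 25. Starting by 25 − 2 = day 23 achieves that.
Roofing has several dependents: insulation (must start by day 12); painting (must start by day 23); final inspection (must start by day 19). The earliest of those limits is day 12, so roofing must start by 12 − 11 = day 1.

1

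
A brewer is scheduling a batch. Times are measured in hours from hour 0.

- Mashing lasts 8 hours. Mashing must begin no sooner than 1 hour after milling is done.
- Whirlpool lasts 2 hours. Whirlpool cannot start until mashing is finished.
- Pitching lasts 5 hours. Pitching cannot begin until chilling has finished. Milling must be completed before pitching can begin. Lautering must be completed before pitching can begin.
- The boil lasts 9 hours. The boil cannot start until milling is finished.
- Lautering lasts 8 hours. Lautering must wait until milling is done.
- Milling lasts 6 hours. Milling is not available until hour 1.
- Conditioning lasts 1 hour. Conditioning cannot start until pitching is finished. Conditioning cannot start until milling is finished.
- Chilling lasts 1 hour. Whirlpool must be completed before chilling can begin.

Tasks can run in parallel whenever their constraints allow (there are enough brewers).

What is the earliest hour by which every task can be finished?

25

Milling waits on its own release at hour 1, so it starts at hour 1 and finishes at 1 + 6 = hour 7.
The boil waits on milling (finishes hour 7), so it starts at hour 7 and finishes at 7 + 9 = hour 16.
After milling (finishes hour 7), lautering can start at hour 7 and finishes at hour 15.
Mashing waits on milling (finishes hour 7, plus 1-hour gap → hour 8), so it starts at hour 8 and finishes at 8 + 8 = hour 16.
After mashing (finishes hour 16), whirlpool can start at hour 16 and finishes at hour 18.
After whirlpool (finishes hour 18), chilling can start at hour 18 and finishes at hour 19.
Pitching needs all of chilling (finishes hour 19); milling (finishes hour 7); lautering (finishes hour 15). That puts its earliest start at hour 19; it finishes at 19 + 5 = hour 24.
Conditioning cannot start until pitching (finishes hour 24); milling (finishes hour 7). The controlling bound is hour 24, so conditioning finishes at 24 + 1 = hour 25.
All tasks are finished once the last one completes. Finish times: Milling at 7, Mashing at 16, Lautering at 15, The boil at 16, Whirlpool at 18, Chilling at 19, Pitching at 24, Conditioning at 25. The latest is hour 25.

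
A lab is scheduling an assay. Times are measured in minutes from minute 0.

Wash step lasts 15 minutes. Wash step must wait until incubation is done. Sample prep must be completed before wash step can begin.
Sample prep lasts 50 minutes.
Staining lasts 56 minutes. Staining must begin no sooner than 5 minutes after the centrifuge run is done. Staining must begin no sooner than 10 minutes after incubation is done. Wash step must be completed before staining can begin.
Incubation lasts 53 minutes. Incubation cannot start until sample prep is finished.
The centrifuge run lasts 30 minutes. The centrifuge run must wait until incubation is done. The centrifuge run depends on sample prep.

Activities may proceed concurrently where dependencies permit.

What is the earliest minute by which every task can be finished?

194

Sample prep can start immediately at minute 0; it finishes at minute 50.
Incubation waits on sample prep (finishes minute 50), so it starts at minute 50 and finishes at 50 + 53 = minute 103.
Wash step needs all of incubation (finishes minute 103); sample prep (finishes minute 50). That puts its earliest start at minute 103; it finishes at 103 + 15 = minute 118.
The centrifuge run needs all of incubation (finishes minute 103); sample prep (finishes minute 50). That puts its earliest start at minute 103; it finishes at 103 + 30 = minute 133.
Staining has to wait for the centrifuge run (finishes minute 133, plus 5-minute gap → minute 138); incubation (finishes minute 103, plus 10-minute gap → minute 113); wash step (finishes minute 118). The latest of these is minute 138, so staining runs minute 138 to 138 + 56 = minute 194.
All tasks are finished once the last one completes. Finish times: Sample prep at 50, Incubation at 103, The centrifuge run at 133, Wash step at 118, Staining at 194. The latest is minute 194.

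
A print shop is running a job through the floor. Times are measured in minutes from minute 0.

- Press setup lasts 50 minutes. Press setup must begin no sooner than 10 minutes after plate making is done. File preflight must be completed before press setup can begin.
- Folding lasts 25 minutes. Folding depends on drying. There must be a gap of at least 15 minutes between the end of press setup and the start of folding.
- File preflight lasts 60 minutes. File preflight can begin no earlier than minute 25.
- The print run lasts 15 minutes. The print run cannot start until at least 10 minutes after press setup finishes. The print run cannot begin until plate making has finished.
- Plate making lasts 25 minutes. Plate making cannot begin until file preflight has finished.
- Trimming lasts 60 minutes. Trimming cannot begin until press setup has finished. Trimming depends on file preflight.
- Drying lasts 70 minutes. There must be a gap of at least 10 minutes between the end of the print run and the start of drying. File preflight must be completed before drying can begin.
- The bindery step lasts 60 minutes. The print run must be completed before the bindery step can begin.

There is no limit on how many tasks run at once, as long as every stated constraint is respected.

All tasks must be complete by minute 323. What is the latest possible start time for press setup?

143

Folding has no dependents, so it just needs to finish by minute 323. Starting by 323 − 25 = minute 298 achieves that.
Since folding (must start by minute 298) depends on it, drying must finish by minute 298. Backing off its 70-minute duration gives a latest start of minute 228.
The bindery step has no dependents, so it just needs to finish by minute 323. Starting by 323 − 60 = minute 263 achieves that.
The print run has several dependents: drying (must start by minute 228, minus 10-minute gap → minute 218); the bindery step (must start by minute 263). The earliest of those limits is minute 218, so the print run must start by 218 − 15 = minute 203.
Nothing follows trimming; the deadline of minute 323 is its only limit. It must start by 323 − 60 = minute 263.
Press setup feeds the print run (must start by minute 203, minus 10-minute gap → minute 193); trimming (must start by minute 263); folding (must start by minute 298, minus 15-minute gap → minute 283). Taking the minimum, press setup must finish by minute 193 and start by 193 − 50 = minute 143.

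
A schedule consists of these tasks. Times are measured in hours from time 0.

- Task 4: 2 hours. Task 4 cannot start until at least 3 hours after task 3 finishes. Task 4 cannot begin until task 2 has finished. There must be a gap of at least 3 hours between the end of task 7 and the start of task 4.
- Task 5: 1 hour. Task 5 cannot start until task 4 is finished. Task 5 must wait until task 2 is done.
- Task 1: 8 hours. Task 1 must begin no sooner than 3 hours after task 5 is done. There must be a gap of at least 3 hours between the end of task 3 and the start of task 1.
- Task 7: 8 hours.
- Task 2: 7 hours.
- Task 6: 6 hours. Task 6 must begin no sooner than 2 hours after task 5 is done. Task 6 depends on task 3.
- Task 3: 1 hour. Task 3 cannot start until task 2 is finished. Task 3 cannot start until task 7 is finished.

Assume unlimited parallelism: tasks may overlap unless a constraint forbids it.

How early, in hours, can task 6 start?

Nothing blocks task 7, so it runs from hour 0 to hour 8.
Task 2 can start immediately at hour 0; it finishes at hour 7.
Task 3 cannot start until task 2 (finishes hour 7); task 7 (finishes hour 8). The controlling bound is hour 8, so task 3 finishes at 8 + 1 = hour 9.
Task 4 needs all of task 3 (finishes hour 9, plus 3-hour gap → hour 12); task 2 (finishes hour 7); task 7 (finishes hour 8, plus 3-hour gap → hour 11). That puts its earliest start at hour 12; it finishes at 12 + 2 = hour 14.
For task 5: task 4 (finishes hour 14); task 2 (finishes hour 7). Taking the maximum gives a start of hour 14, and it finishes at 14 + 1 = hour 15.
Task 6 waits on task 5 (finishes hour 15, plus 2-hour gap → hour 17); task 3 (finishes hour 9). The latest of these is hour 17, which is the earliest task 6 can start.

17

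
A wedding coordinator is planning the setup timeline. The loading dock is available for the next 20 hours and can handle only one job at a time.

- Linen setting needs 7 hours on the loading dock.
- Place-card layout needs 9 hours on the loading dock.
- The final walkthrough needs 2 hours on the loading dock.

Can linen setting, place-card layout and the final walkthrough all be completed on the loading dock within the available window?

Running back to back, the jobs need 7 + 9 + 2 = 18 hours on the loading dock.
Since 18 ≤ 20, they fit within the window.

Yes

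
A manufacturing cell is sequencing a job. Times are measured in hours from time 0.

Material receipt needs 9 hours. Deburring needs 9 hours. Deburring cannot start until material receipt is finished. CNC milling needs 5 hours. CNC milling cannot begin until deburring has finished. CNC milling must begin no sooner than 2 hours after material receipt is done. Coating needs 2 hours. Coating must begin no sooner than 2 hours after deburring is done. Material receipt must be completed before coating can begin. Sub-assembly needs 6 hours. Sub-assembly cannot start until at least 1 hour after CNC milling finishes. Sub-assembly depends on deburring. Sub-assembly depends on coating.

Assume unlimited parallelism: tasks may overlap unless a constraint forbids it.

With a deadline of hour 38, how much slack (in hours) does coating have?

Material receipt has no prerequisites, so it starts at hour 0 and finishes at hour 9.
Deburring cannot begin until material receipt (finishes hour 9). It runs from hour 9 to 9 + 9 = hour 18.
Coating cannot start until deburring (finishes hour 18, plus 2-hour gap → hour 20); material receipt (finishes hour 9). The controlling bound is hour 20, so coating finishes at 20 + 2 = hour 22.

Working backward from the deadline:
Sub-assembly has no dependents, so it just needs to finish by hour 38. Starting by 38 − 6 = hour 32 achieves that.
Since sub-assembly (must start by hour 32) depends on it, coating must finish by hour 32. Backing off its 2-hour duration gives a latest start of hour 30.
So coating can start as early as hour 20 and as late as hour 30, giving 30 − 20 = 10 hours of slack.

10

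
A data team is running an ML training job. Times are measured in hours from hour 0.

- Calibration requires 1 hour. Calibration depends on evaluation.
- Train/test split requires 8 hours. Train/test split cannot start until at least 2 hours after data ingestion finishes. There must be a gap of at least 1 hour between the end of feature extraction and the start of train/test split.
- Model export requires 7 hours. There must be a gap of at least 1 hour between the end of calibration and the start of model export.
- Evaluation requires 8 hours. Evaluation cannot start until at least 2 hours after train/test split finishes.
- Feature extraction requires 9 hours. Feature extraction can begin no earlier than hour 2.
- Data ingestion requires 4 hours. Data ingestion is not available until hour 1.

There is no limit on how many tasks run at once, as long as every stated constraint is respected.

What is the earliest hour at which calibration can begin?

30

Feature extraction cannot begin until its own release at hour 2. It runs from hour 2 to 2 + 9 = hour 11.
After its own release at hour 1, data ingestion can start at hour 1 and finishes at hour 5.
For train/test split: data ingestion (finishes hour 5, plus 2-hour gap → hour 7); feature extraction (finishes hour 11, plus 1-hour gap → hour 12). Taking the maximum gives a start of hour 12, and it finishes at 12 + 8 = hour 20.
After train/test split (finishes hour 20, plus 2-hour gap → hour 22), evaluation can start at hour 22 and finishes at hour 30.
Calibration waits on evaluation (finishes hour 30), so the earliest it can start is hour 30.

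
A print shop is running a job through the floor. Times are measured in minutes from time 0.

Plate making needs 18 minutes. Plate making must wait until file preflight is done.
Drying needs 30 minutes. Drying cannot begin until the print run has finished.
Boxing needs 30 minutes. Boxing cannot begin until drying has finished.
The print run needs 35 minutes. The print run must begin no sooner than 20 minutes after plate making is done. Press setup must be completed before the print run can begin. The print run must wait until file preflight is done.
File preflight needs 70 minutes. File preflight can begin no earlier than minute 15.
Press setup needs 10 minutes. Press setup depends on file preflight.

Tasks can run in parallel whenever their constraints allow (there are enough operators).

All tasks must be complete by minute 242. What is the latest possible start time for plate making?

109

Boxing must finish by minute 242; it takes 30 minutes, so it must start by 242 − 30 = minute 212.
Since boxing (must start by minute 212) depends on it, drying must finish by minute 212. Backing off its 30-minute duration gives a latest start of minute 182.
Since drying (must start by minute 182) depends on it, the print run must finish by minute 182. Backing off its 35-minute duration gives a latest start of minute 147.
Plate making must finish before the print run (must start by minute 147, minus 20-minute gap → minute 127). With an 18-minute duration, plate making must start by 127 − 18 = minute 109.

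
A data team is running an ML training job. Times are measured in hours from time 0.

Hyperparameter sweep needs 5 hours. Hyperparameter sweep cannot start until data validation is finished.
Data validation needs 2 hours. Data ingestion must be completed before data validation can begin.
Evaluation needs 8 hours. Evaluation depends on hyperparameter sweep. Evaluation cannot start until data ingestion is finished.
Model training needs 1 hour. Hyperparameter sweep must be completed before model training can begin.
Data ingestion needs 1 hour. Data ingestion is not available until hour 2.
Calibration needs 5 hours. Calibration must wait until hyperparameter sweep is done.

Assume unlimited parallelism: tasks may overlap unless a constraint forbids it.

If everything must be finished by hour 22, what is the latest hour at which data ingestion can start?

Nothing follows model training; the deadline of hour 22 is its only limit. It must start by 22 − 1 = hour 21.
Evaluation has no dependents, so it just needs to finish by hour 22. Starting by 22 − 8 = hour 14 achieves that.
Calibration must finish by hour 22; it takes 5 hours, so it must start by 22 − 5 = hour 17.
Hyperparameter sweep feeds model training (must start by hour 21); evaluation (must start by hour 14); calibration (must start by hour 17). Taking the minimum, hyperparameter sweep must finish by hour 14 and start by 14 − 5 = hour 9.
Data validation has to be done before hyperparameter sweep (must start by hour 9). That means finishing by hour 9, i.e. starting by 9 − 2 = hour 7.
Data ingestion must finish in time for data validation (must start by hour 7); evaluation (must start by hour 14). The tightest is hour 7, so data ingestion must start by 7 − 1 = hour 6.

6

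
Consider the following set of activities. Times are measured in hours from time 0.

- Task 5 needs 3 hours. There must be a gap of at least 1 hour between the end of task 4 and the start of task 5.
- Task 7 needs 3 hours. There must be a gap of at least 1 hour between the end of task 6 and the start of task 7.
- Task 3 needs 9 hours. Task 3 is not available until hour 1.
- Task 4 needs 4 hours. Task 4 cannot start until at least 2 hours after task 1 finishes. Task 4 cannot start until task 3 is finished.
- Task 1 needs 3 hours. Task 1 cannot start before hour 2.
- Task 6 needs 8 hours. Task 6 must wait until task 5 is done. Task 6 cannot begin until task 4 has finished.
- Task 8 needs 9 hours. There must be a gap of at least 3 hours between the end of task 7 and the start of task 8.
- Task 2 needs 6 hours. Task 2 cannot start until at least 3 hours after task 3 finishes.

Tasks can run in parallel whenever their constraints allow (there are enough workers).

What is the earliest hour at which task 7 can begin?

After its own release at hour 1, task 3 can start at hour 1 and finishes at hour 10.
Task 1 cannot begin until its own release at hour 2. It runs from hour 2 to 2 + 3 = hour 5.
Task 4 cannot start until task 1 (finishes hour 5, plus 2-hour gap → hour 7); task 3 (finishes hour 10). The controlling bound is hour 10, so task 4 finishes at 10 + 4 = hour 14.
Task 5 cannot begin until task 4 (finishes hour 14, plus 1-hour gap → hour 15). It runs from hour 15 to 15 + 3 = hour 18.
Task 6 has to wait for task 5 (finishes hour 18); task 4 (finishes hour 14). The latest of these is hour 18, so task 6 runs hour 18 to 18 + 8 = hour 26.
Task 7 waits on task 6 (finishes hour 26, plus 1-hour gap → hour 27), so the earliest it can start is hour 27.

27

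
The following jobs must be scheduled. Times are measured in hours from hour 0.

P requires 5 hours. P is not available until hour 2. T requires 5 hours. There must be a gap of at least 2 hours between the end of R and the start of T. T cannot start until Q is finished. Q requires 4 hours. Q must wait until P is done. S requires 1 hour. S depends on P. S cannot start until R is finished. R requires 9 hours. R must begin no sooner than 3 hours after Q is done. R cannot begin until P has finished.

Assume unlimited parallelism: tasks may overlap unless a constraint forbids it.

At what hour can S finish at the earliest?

P cannot begin until its own release at hour 2. It runs from hour 2 to 2 + 5 = hour 7.
Q waits on P (finishes hour 7), so it starts at hour 7 and finishes at 7 + 4 = hour 11.
R has to wait for Q (finishes hour 11, plus 3-hour gap → hour 14); P (finishes hour 7). The latest of these is hour 14, so R runs hour 14 to 14 + 9 = hour 23.
S has to wait for P (finishes hour 7); R (finishes hour 23). The latest of these is hour 23, so S runs hour 23 to 23 + 1 = hour 24.

24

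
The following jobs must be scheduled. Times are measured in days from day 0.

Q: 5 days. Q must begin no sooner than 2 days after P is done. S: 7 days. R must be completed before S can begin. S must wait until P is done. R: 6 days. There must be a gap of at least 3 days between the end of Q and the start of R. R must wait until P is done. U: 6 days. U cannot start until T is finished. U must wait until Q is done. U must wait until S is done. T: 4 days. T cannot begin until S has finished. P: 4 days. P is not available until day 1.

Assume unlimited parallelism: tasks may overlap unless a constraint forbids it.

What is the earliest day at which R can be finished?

After its own release at day 1, P can start at day 1 and finishes at day 5.
Q waits on P (finishes day 5, plus 2-day gap → day 7), so it starts at day 7 and finishes at 7 + 5 = day 12.
R cannot start until Q (finishes day 12, plus 3-day gap → day 15); P (finishes day 5). The controlling bound is day 15, so R finishes at 15 + 6 = day 21.

21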